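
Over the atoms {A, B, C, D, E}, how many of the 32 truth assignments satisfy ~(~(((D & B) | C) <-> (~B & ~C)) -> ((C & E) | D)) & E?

2

Initial set: {(~(~(((D & B) | C) <-> (~B & ~C)) -> ((C & E) | D)) & E)}.
(~(~(((D & B) | C) <-> (~B & ~C)) -> ((C & E) | D)) & E): α-rule — add ~(~(((D & B) | C) <-> (~B & ~C)) -> ((C & E) | D)), E.
~(~(((D & B) | C) <-> (~B & ~C)) -> ((C & E) | D)): α-rule — add ~(((D & B) | C) <-> (~B & ~C)), ~((C & E) | D).
~((C & E) | D): α-rule — add ~(C & E), ~D.
~(((D & B) | C) <-> (~B & ~C)): β-rule — branch into ((D & B) | C), ~(~B & ~C)  //  ~((D & B) | C), (~B & ~C).
  branch 1 (add ((D & B) | C), ~(~B & ~C)):
    ~(C & E): β-rule — branch into ~C  //  ~E.
      branch 1.1 (add ~C):
        ((D & B) | C): β-rule — branch into (D & B)  //  C.
          branch 1.1.1 (add (D & B)):
            (D & B): α-rule — add D, B.
            × closes — contains both D and ~D.
          branch 1.1.2 (add C):
            × closes — contains both C and ~C.
      branch 1.2 (add ~E):
        × closes — contains both E and ~E.
  branch 2 (add ~((D & B) | C), (~B & ~C)):
    ~((D & B) | C): α-rule — add ~(D & B), ~C.
    (~B & ~C): α-rule — add ~B, ~C.
    ~(C & E): β-rule — branch into ~C  //  ~E.
      branch 2.1 (add ~C):
        ~(D & B): β-rule — branch into ~D  //  ~B.
          branch 2.1.1 (add ~D):
            ○ open, literals {B=F, C=F, D=F, E=T}.
          branch 2.1.2 (add ~B):
            ○ open, literals {B=F, C=F, D=F, E=T}.
      branch 2.2 (add ~E):
        × closes — contains both E and ~E.
4 branches closed, 2 open.
Each open branch fixes some atoms; the unmentioned ones are free. Counting distinct full assignments: branch {B=F, C=F, D=F, E=T} (A) contributes 2 new; branch {B=F, C=F, D=F, E=T} (A) contributes 0 new. Total: 2.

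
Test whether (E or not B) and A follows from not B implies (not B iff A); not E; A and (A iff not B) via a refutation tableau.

Yes

Initial set: {(not B implies (not B iff A)); not E; (A and (A iff not B)); not ((E or not B) and A)}.
(A and (A iff not B)): α-rule — add A, (A iff not B).
(not B implies (not B iff A)): β-rule — branch into not not B  //  (not B iff A).
  branch 1 (add not not B):
    not ((E or not B) and A): β-rule — branch into not (E or not B)  //  not A.
      branch 1.1 (add not (E or not B)):
        not (E or not B): α-rule — add not E, not not B.
        (A iff not B): β-rule — branch into A, not B  //  not A, not not B.
          branch 1.1.1 (add A, not B):
            × closes — contains both B and not B.
          branch 1.1.2 (add not A, not not B):
            × closes — contains both A and not A.
      branch 1.2 (add not A):
        × closes — contains both A and not A.
  branch 2 (add (not B iff A)):
    not ((E or not B) and A): β-rule — branch into not (E or not B)  //  not A.
      branch 2.1 (add not (E or not B)):
        not (E or not B): α-rule — add not E, not not B.
        (A iff not B): β-rule — branch into A, not B  //  not A, not not B.
          branch 2.1.1 (add A, not B):
            × closes — contains both B and not B.
          branch 2.1.2 (add not A, not not B):
            × closes — contains both A and not A.
      branch 2.2 (add not A):
        × closes — contains both A and not A.
All 6 branches close.
Every branch closed, so the premises entail the conclusion.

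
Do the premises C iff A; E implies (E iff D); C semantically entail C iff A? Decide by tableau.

Initial set: {(C iff A); (E implies (E iff D)); C; not (C iff A)}.
(C iff A): β-rule — branch into C, A  //  not C, not A.
  branch 1 (add C, A):
    (E implies (E iff D)): β-rule — branch into not E  //  (E iff D).
      branch 1.1 (add not E):
        not (C iff A): β-rule — branch into C, not A  //  not C, A.
          branch 1.1.1 (add C, not A):
            × closes — contains both A and not A.
          branch 1.1.2 (add not C, A):
            × closes — contains both C and not C.
      branch 1.2 (add (E iff D)):
        not (C iff A): β-rule — branch into C, not A  //  not C, A.
          branch 1.2.1 (add C, not A):
            × closes — contains both A and not A.
          branch 1.2.2 (add not C, A):
            × closes — contains both C and not C.
  branch 2 (add not C, not A):
    × closes — contains both C and not C.
All 5 branches close.
Every branch closed, so the premises entail the conclusion.

Yes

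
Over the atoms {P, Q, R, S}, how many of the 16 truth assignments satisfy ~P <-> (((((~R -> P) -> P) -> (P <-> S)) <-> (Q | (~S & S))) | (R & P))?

6

Initial set: {(~P <-> (((((~R -> P) -> P) -> (P <-> S)) <-> (Q | (~S & S))) | (R & P)))}.
(~P <-> (((((~R -> P) -> P) -> (P <-> S)) <-> (Q | (~S & S))) | (R & P))): β-rule — branch into ~P, (((((~R -> P) -> P) -> (P <-> S)) <-> (Q | (~S & S))) | (R & P))  //  ~~P, ~(((((~R -> P) -> P) -> (P <-> S)) <-> (Q | (~S & S))) | (R & P)).
  branch 1 (add ~P, (((((~R -> P) -> P) -> (P <-> S)) <-> (Q | (~S & S))) | (R & P))):
    (((((~R -> P) -> P) -> (P <-> S)) <-> (Q | (~S & S))) | (R & P)): β-rule — branch into ((((~R -> P) -> P) -> (P <-> S)) <-> (Q | (~S & S)))  //  (R & P).
      branch 1.1 (add ((((~R -> P) -> P) -> (P <-> S)) <-> (Q | (~S & S)))):
        ((((~R -> P) -> P) -> (P <-> S)) <-> (Q | (~S & S))): β-rule — branch into (((~R -> P) -> P) -> (P <-> S)), (Q | (~S & S))  //  ~(((~R -> P) -> P) -> (P <-> S)), ~(Q | (~S & S)).
          branch 1.1.1 (add (((~R -> P) -> P) -> (P <-> S)), (Q | (~S & S))):
            (((~R -> P) -> P) -> (P <-> S)): β-rule — branch into ~((~R -> P) -> P)  //  (P <-> S).
              branch 1.1.1.1 (add ~((~R -> P) -> P)):
                ~((~R -> P) -> P): α-rule — add (~R -> P), ~P.
                (Q | (~S & S)): β-rule — branch into Q  //  (~S & S).
                  branch 1.1.1.1.1 (add Q):
                    (~R -> P): β-rule — branch into ~~R  //  P.
                      branch 1.1.1.1.1.1 (add ~~R):
                        ○ open, literals {P=false, Q=true, R=true}.
                      branch 1.1.1.1.1.2 (add P):
                        × closes — contains both P and ~P.
                  branch 1.1.1.1.2 (add (~S & S)):
                    (~S & S): α-rule — add ~S, S.
                    × closes — contains both S and ~S.
              branch 1.1.1.2 (add (P <-> S)):
                (Q | (~S & S)): β-rule — branch into Q  //  (~S & S).
                  branch 1.1.1.2.1 (add Q):
                    (P <-> S): β-rule — branch into P, S  //  ~P, ~S.
                      branch 1.1.1.2.1.1 (add P, S):
                        × closes — contains both P and ~P.
                      branch 1.1.1.2.1.2 (add ~P, ~S):
                        ○ open, literals {P=false, Q=true, S=false}.
                  branch 1.1.1.2.2 (add (~S & S)):
                    (~S & S): α-rule — add ~S, S.
                    × closes — contains both S and ~S.
          branch 1.1.2 (add ~(((~R -> P) -> P) -> (P <-> S)), ~(Q | (~S & S))):
            ~(((~R -> P) -> P) -> (P <-> S)): α-rule — add ((~R -> P) -> P), ~(P <-> S).
            ~(Q | (~S & S)): α-rule — add ~Q, ~(~S & S).
            ((~R -> P) -> P): β-rule — branch into ~(~R -> P)  //  P.
              branch 1.1.2.1 (add ~(~R -> P)):
                ~(~R -> P): α-rule — add ~R, ~P.
                ~(P <-> S): β-rule — branch into P, ~S  //  ~P, S.
                  branch 1.1.2.1.1 (add P, ~S):
                    × closes — contains both P and ~P.
                  branch 1.1.2.1.2 (add ~P, S):
                    ~(~S & S): β-rule — branch into ~~S  //  ~S.
                      branch 1.1.2.1.2.1 (add ~~S):
                        ○ open, literals {P=false, Q=false, R=false, S=true}.
                      branch 1.1.2.1.2.2 (add ~S):
                        × closes — contains both S and ~S.
              branch 1.1.2.2 (add P):
                × closes — contains both P and ~P.
      branch 1.2 (add (R & P)):
        (R & P): α-rule — add R, P.
        × closes — contains both P and ~P.
  branch 2 (add ~~P, ~(((((~R -> P) -> P) -> (P <-> S)) <-> (Q | (~S & S))) | (R & P))):
    ~(((((~R -> P) -> P) -> (P <-> S)) <-> (Q | (~S & S))) | (R & P)): α-rule — add ~((((~R -> P) -> P) -> (P <-> S)) <-> (Q | (~S & S))), ~(R & P).
    ~((((~R -> P) -> P) -> (P <-> S)) <-> (Q | (~S & S))): β-rule — branch into (((~R -> P) -> P) -> (P <-> S)), ~(Q | (~S & S))  //  ~(((~R -> P) -> P) -> (P <-> S)), (Q | (~S & S)).
      branch 2.1 (add (((~R -> P) -> P) -> (P <-> S)), ~(Q | (~S & S))):
        ~(Q | (~S & S)): α-rule — add ~Q, ~(~S & S).
        ~(R & P): β-rule — branch into ~R  //  ~P.
          branch 2.1.1 (add ~R):
            (((~R -> P) -> P) -> (P <-> S)): β-rule — branch into ~((~R -> P) -> P)  //  (P <-> S).
              branch 2.1.1.1 (add ~((~R -> P) -> P)):
                ~((~R -> P) -> P): α-rule — add (~R -> P), ~P.
                × closes — contains both P and ~P.
              branch 2.1.1.2 (add (P <-> S)):
                ~(~S & S): β-rule — branch into ~~S  //  ~S.
                  branch 2.1.1.2.1 (add ~~S):
                    (P <-> S): β-rule — branch into P, S  //  ~P, ~S.
                      branch 2.1.1.2.1.1 (add P, S):
                        ○ open, literals {P=true, Q=false, R=false, S=true}.
                      branch 2.1.1.2.1.2 (add ~P, ~S):
                        × closes — contains both P and ~P.
                  branch 2.1.1.2.2 (add ~S):
                    (P <-> S): β-rule — branch into P, S  //  ~P, ~S.
                      branch 2.1.1.2.2.1 (add P, S):
                        × closes — contains both S and ~S.
                      branch 2.1.1.2.2.2 (add ~P, ~S):
                        × closes — contains both P and ~P.
          branch 2.1.2 (add ~P):
            × closes — contains both P and ~P.
      branch 2.2 (add ~(((~R -> P) -> P) -> (P <-> S)), (Q | (~S & S))):
        ~(((~R -> P) -> P) -> (P <-> S)): α-rule — add ((~R -> P) -> P), ~(P <-> S).
        ~(R & P): β-rule — branch into ~R  //  ~P.
          branch 2.2.1 (add ~R):
            (Q | (~S & S)): β-rule — branch into Q  //  (~S & S).
              branch 2.2.1.1 (add Q):
                ((~R -> P) -> P): β-rule — branch into ~(~R -> P)  //  P.
                  branch 2.2.1.1.1 (add ~(~R -> P)):
                    ~(~R -> P): α-rule — add ~R, ~P.
                    × closes — contains both P and ~P.
                  branch 2.2.1.1.2 (add P):
                    ~(P <-> S): β-rule — branch into P, ~S  //  ~P, S.
                      branch 2.2.1.1.2.1 (add P, ~S):
                        ○ open, literals {P=true, Q=true, R=false, S=false}.
                      branch 2.2.1.1.2.2 (add ~P, S):
                        × closes — contains both P and ~P.
              branch 2.2.1.2 (add (~S & S)):
                (~S & S): α-rule — add ~S, S.
                × closes — contains both S and ~S.
          branch 2.2.2 (add ~P):
            × closes — contains both P and ~P.
17 branches closed, 5 open.
Each open branch fixes some atoms; the unmentioned ones are free. Counting distinct full assignments: branch {P=false, Q=true, R=true} (S) contributes 2 new; branch {P=false, Q=true, S=false} (R) contributes 1 new; branch {P=false, Q=false, R=false, S=true} (none free) contributes 1 new; branch {P=true, Q=false, R=false, S=true} (none free) contributes 1 new; branch {P=true, Q=true, R=false, S=false} (none free) contributes 1 new. Total: 6.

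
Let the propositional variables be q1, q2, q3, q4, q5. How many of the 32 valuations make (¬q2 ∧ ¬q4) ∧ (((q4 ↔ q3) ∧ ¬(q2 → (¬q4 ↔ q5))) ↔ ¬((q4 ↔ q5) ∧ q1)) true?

2

Initial set: {T ((¬q2 ∧ ¬q4) ∧ (((q4 ↔ q3) ∧ ¬(q2 → (¬q4 ↔ q5))) ↔ ¬((q4 ↔ q5) ∧ q1)))}.
T ((¬q2 ∧ ¬q4) ∧ (((q4 ↔ q3) ∧ ¬(q2 → (¬q4 ↔ q5))) ↔ ¬((q4 ↔ q5) ∧ q1))): α-rule — add T (¬q2 ∧ ¬q4), T (((q4 ↔ q3) ∧ ¬(q2 → (¬q4 ↔ q5))) ↔ ¬((q4 ↔ q5) ∧ q1)).
T (¬q2 ∧ ¬q4): α-rule — add T ¬q2, T ¬q4.
T (((q4 ↔ q3) ∧ ¬(q2 → (¬q4 ↔ q5))) ↔ ¬((q4 ↔ q5) ∧ q1)): β-rule — branch into T ((q4 ↔ q3) ∧ ¬(q2 → (¬q4 ↔ q5))), T ¬((q4 ↔ q5) ∧ q1)  //  F ((q4 ↔ q3) ∧ ¬(q2 → (¬q4 ↔ q5))), F ¬((q4 ↔ q5) ∧ q1).
  branch 1 (add T ((q4 ↔ q3) ∧ ¬(q2 → (¬q4 ↔ q5))), T ¬((q4 ↔ q5) ∧ q1)):
    T ((q4 ↔ q3) ∧ ¬(q2 → (¬q4 ↔ q5))): α-rule — add T (q4 ↔ q3), T ¬(q2 → (¬q4 ↔ q5)).
    T ¬(q2 → (¬q4 ↔ q5)): α-rule — add T q2, F (¬q4 ↔ q5).
    × closes — contains both q2 and ¬q2.
  branch 2 (add F ((q4 ↔ q3) ∧ ¬(q2 → (¬q4 ↔ q5))), F ¬((q4 ↔ q5) ∧ q1)):
    F ¬((q4 ↔ q5) ∧ q1): α-rule — add T (q4 ↔ q5), T q1.
    F ((q4 ↔ q3) ∧ ¬(q2 → (¬q4 ↔ q5))): β-rule — branch into F (q4 ↔ q3)  //  F ¬(q2 → (¬q4 ↔ q5)).
      branch 2.1 (add F (q4 ↔ q3)):
        T (q4 ↔ q5): β-rule — branch into T q4, T q5  //  F q4, F q5.
          branch 2.1.1 (add T q4, T q5):
            × closes — contains both q4 and ¬q4.
          branch 2.1.2 (add F q4, F q5):
            F (q4 ↔ q3): β-rule — branch into T q4, F q3  //  F q4, T q3.
              branch 2.1.2.1 (add T q4, F q3):
                × closes — contains both q4 and ¬q4.
              branch 2.1.2.2 (add F q4, T q3):
                ○ open, literals {q1=T, q2=F, q3=T, q4=F, q5=F}.
      branch 2.2 (add F ¬(q2 → (¬q4 ↔ q5))):
        T (q4 ↔ q5): β-rule — branch into T q4, T q5  //  F q4, F q5.
          branch 2.2.1 (add T q4, T q5):
            × closes — contains both q4 and ¬q4.
          branch 2.2.2 (add F q4, F q5):
            F ¬(q2 → (¬q4 ↔ q5)): β-rule — branch into F q2  //  T (¬q4 ↔ q5).
              branch 2.2.2.1 (add F q2):
                ○ open, literals {q1=T, q2=F, q4=F, q5=F}.
              branch 2.2.2.2 (add T (¬q4 ↔ q5)):
                T (¬q4 ↔ q5): β-rule — branch into T ¬q4, T q5  //  F ¬q4, F q5.
                  branch 2.2.2.2.1 (add T ¬q4, T q5):
                    × closes — contains both q5 and ¬q5.
                  branch 2.2.2.2.2 (add F ¬q4, F q5):
                    × closes — contains both q4 and ¬q4.
6 branches closed, 2 open.
Each open branch fixes some atoms; the unmentioned ones are free. Counting distinct full assignments: branch {q1=T, q2=F, q3=T, q4=F, q5=F} (none free) contributes 1 new; branch {q1=T, q2=F, q4=F, q5=F} (q3) contributes 1 new. Total: 2.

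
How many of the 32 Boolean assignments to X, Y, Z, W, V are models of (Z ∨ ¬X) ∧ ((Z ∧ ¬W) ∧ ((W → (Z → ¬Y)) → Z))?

8

Initial set: {((Z ∨ ¬X) ∧ ((Z ∧ ¬W) ∧ ((W → (Z → ¬Y)) → Z)))}.
((Z ∨ ¬X) ∧ ((Z ∧ ¬W) ∧ ((W → (Z → ¬Y)) → Z))): α-rule — add (Z ∨ ¬X), ((Z ∧ ¬W) ∧ ((W → (Z → ¬Y)) → Z)).
((Z ∧ ¬W) ∧ ((W → (Z → ¬Y)) → Z)): α-rule — add (Z ∧ ¬W), ((W → (Z → ¬Y)) → Z).
(Z ∧ ¬W): α-rule — add Z, ¬W.
(Z ∨ ¬X): β-rule — branch into Z  //  ¬X.
  branch 1 (add Z):
    ((W → (Z → ¬Y)) → Z): β-rule — branch into ¬(W → (Z → ¬Y))  //  Z.
      branch 1.1 (add ¬(W → (Z → ¬Y))):
        ¬(W → (Z → ¬Y)): α-rule — add W, ¬(Z → ¬Y).
        × closes — contains both W and ¬W.
      branch 1.2 (add Z):
        ○ open, literals {W=false, Z=true}.
  branch 2 (add ¬X):
    ((W → (Z → ¬Y)) → Z): β-rule — branch into ¬(W → (Z → ¬Y))  //  Z.
      branch 2.1 (add ¬(W → (Z → ¬Y))):
        ¬(W → (Z → ¬Y)): α-rule — add W, ¬(Z → ¬Y).
        × closes — contains both W and ¬W.
      branch 2.2 (add Z):
        ○ open, literals {W=false, X=false, Z=true}.
2 branches closed, 2 open.
Each open branch fixes some atoms; the unmentioned ones are free. Counting distinct full assignments: branch {W=false, Z=true} (X, Y, V) contributes 8 new; branch {W=false, X=false, Z=true} (Y, V) contributes 0 new. Total: 8.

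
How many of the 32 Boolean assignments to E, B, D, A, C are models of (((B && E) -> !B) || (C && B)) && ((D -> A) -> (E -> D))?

22

Initial set: {T ((((B && E) -> !B) || (C && B)) && ((D -> A) -> (E -> D)))}.
T ((((B && E) -> !B) || (C && B)) && ((D -> A) -> (E -> D))): α-rule — add T (((B && E) -> !B) || (C && B)), T ((D -> A) -> (E -> D)).
T (((B && E) -> !B) || (C && B)): β-rule — branch into T ((B && E) -> !B)  //  T (C && B).
  branch 1 (add T ((B && E) -> !B)):
    T ((D -> A) -> (E -> D)): β-rule — branch into F (D -> A)  //  T (E -> D).
      branch 1.1 (add F (D -> A)):
        F (D -> A): α-rule — add T D, F A.
        T ((B && E) -> !B): β-rule — branch into F (B && E)  //  T !B.
          branch 1.1.1 (add F (B && E)):
            F (B && E): β-rule — branch into F B  //  F E.
              branch 1.1.1.1 (add F B):
                ○ open, literals {A=F, B=F, D=T}.
              branch 1.1.1.2 (add F E):
                ○ open, literals {A=F, D=T, E=F}.
          branch 1.1.2 (add T !B):
            ○ open, literals {A=F, B=F, D=T}.
      branch 1.2 (add T (E -> D)):
        T ((B && E) -> !B): β-rule — branch into F (B && E)  //  T !B.
          branch 1.2.1 (add F (B && E)):
            T (E -> D): β-rule — branch into F E  //  T D.
              branch 1.2.1.1 (add F E):
                F (B && E): β-rule — branch into F B  //  F E.
                  branch 1.2.1.1.1 (add F B):
                    ○ open, literals {B=F, E=F}.
                  branch 1.2.1.1.2 (add F E):
                    ○ open, literals {E=F}.
              branch 1.2.1.2 (add T D):
                F (B && E): β-rule — branch into F B  //  F E.
                  branch 1.2.1.2.1 (add F B):
                    ○ open, literals {B=F, D=T}.
                  branch 1.2.1.2.2 (add F E):
                    ○ open, literals {D=T, E=F}.
          branch 1.2.2 (add T !B):
            T (E -> D): β-rule — branch into F E  //  T D.
              branch 1.2.2.1 (add F E):
                ○ open, literals {B=F, E=F}.
              branch 1.2.2.2 (add T D):
                ○ open, literals {B=F, D=T}.
  branch 2 (add T (C && B)):
    T (C && B): α-rule — add T C, T B.
    T ((D -> A) -> (E -> D)): β-rule — branch into F (D -> A)  //  T (E -> D).
      branch 2.1 (add F (D -> A)):
        F (D -> A): α-rule — add T D, F A.
        ○ open, literals {A=F, B=T, C=T, D=T}.
      branch 2.2 (add T (E -> D)):
        T (E -> D): β-rule — branch into F E  //  T D.
          branch 2.2.1 (add F E):
            ○ open, literals {B=T, C=T, E=F}.
          branch 2.2.2 (add T D):
            ○ open, literals {B=T, C=T, D=T}.
0 branches closed, 12 open.
Each open branch fixes some atoms; the unmentioned ones are free. Counting distinct full assignments: branch {A=F, B=F, D=T} (E, C) contributes 4 new; branch {A=F, D=T, E=F} (B, C) contributes 2 new; branch {A=F, B=F, D=T} (E, C) contributes 0 new; branch {B=F, E=F} (D, A, C) contributes 6 new; branch {E=F} (B, D, A, C) contributes 6 new; branch {B=F, D=T} (E, A, C) contributes 2 new; branch {D=T, E=F} (B, A, C) contributes 0 new; branch {B=F, E=F} (D, A, C) contributes 0 new; branch {B=F, D=T} (E, A, C) contributes 0 new; branch {A=F, B=T, C=T, D=T} (E) contributes 1 new; branch {B=T, C=T, E=F} (D, A) contributes 0 new; branch {B=T, C=T, D=T} (E, A) contributes 1 new. Total: 22.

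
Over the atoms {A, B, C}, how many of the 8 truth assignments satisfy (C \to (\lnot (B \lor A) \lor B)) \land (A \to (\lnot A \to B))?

Initial set: {((C \to (\lnot (B \lor A) \lor B)) \land (A \to (\lnot A \to B)))}.
((C \to (\lnot (B \lor A) \lor B)) \land (A \to (\lnot A \to B))): α-rule — add (C \to (\lnot (B \lor A) \lor B)), (A \to (\lnot A \to B)).
(C \to (\lnot (B \lor A) \lor B)): β-rule — branch into \lnot C  //  (\lnot (B \lor A) \lor B).
  branch 1 (add \lnot C):
    (A \to (\lnot A \to B)): β-rule — branch into \lnot A  //  (\lnot A \to B).
      branch 1.1 (add \lnot A):
        ○ open, literals {A=false, C=false}.
      branch 1.2 (add (\lnot A \to B)):
        (\lnot A \to B): β-rule — branch into \lnot \lnot A  //  B.
          branch 1.2.1 (add \lnot \lnot A):
            ○ open, literals {A=true, C=false}.
          branch 1.2.2 (add B):
            ○ open, literals {B=true, C=false}.
  branch 2 (add (\lnot (B \lor A) \lor B)):
    (A \to (\lnot A \to B)): β-rule — branch into \lnot A  //  (\lnot A \to B).
      branch 2.1 (add \lnot A):
        (\lnot (B \lor A) \lor B): β-rule — branch into \lnot (B \lor A)  //  B.
          branch 2.1.1 (add \lnot (B \lor A)):
            \lnot (B \lor A): α-rule — add \lnot B, \lnot A.
            ○ open, literals {A=false, B=false}.
          branch 2.1.2 (add B):
            ○ open, literals {A=false, B=true}.
      branch 2.2 (add (\lnot A \to B)):
        (\lnot (B \lor A) \lor B): β-rule — branch into \lnot (B \lor A)  //  B.
          branch 2.2.1 (add \lnot (B \lor A)):
            \lnot (B \lor A): α-rule — add \lnot B, \lnot A.
            (\lnot A \to B): β-rule — branch into \lnot \lnot A  //  B.
              branch 2.2.1.1 (add \lnot \lnot A):
                × closes — contains both A and \lnot A.
              branch 2.2.1.2 (add B):
                × closes — contains both B and \lnot B.
          branch 2.2.2 (add B):
            (\lnot A \to B): β-rule — branch into \lnot \lnot A  //  B.
              branch 2.2.2.1 (add \lnot \lnot A):
                ○ open, literals {A=true, B=true}.
              branch 2.2.2.2 (add B):
                ○ open, literals {B=true}.
2 branches closed, 7 open.
Each open branch fixes some atoms; the unmentioned ones are free. Counting distinct full assignments: branch {A=false, C=false} (B) contributes 2 new; branch {A=true, C=false} (B) contributes 2 new; branch {B=true, C=false} (A) contributes 0 new; branch {A=false, B=false} (C) contributes 1 new; branch {A=false, B=true} (C) contributes 1 new; branch {A=true, B=true} (C) contributes 1 new; branch {B=true} (A, C) contributes 0 new. Total: 7.

7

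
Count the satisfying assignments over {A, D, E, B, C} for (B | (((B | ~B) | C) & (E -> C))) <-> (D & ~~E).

Initial set: {T ((B | (((B | ~B) | C) & (E -> C))) <-> (D & ~~E))}.
T ((B | (((B | ~B) | C) & (E -> C))) <-> (D & ~~E)): β-rule — branch into T (B | (((B | ~B) | C) & (E -> C))), T (D & ~~E)  //  F (B | (((B | ~B) | C) & (E -> C))), F (D & ~~E).
  branch 1 (add T (B | (((B | ~B) | C) & (E -> C))), T (D & ~~E)):
    T (D & ~~E): α-rule — add T D, T ~~E.
    T ~~E: drop double negation, giving T E.
    T (B | (((B | ~B) | C) & (E -> C))): β-rule — branch into T B  //  T (((B | ~B) | C) & (E -> C)).
      branch 1.1 (add T B):
        ○ open, literals {B=true, D=true, E=true}.
      branch 1.2 (add T (((B | ~B) | C) & (E -> C))):
        T (((B | ~B) | C) & (E -> C)): α-rule — add T ((B | ~B) | C), T (E -> C).
        T ((B | ~B) | C): β-rule — branch into T (B | ~B)  //  T C.
          branch 1.2.1 (add T (B | ~B)):
            T (E -> C): β-rule — branch into F E  //  T C.
              branch 1.2.1.1 (add F E):
                × closes — contains both E and ~E.
              branch 1.2.1.2 (add T C):
                T (B | ~B): β-rule — branch into T B  //  T ~B.
                  branch 1.2.1.2.1 (add T B):
                    ○ open, literals {B=true, C=true, D=true, E=true}.
                  branch 1.2.1.2.2 (add T ~B):
                    ○ open, literals {B=false, C=true, D=true, E=true}.
          branch 1.2.2 (add T C):
            T (E -> C): β-rule — branch into F E  //  T C.
              branch 1.2.2.1 (add F E):
                × closes — contains both E and ~E.
              branch 1.2.2.2 (add T C):
                ○ open, literals {C=true, D=true, E=true}.
  branch 2 (add F (B | (((B | ~B) | C) & (E -> C))), F (D & ~~E)):
    F (B | (((B | ~B) | C) & (E -> C))): α-rule — add F B, F (((B | ~B) | C) & (E -> C)).
    F (D & ~~E): β-rule — branch into F D  //  F ~~E.
      branch 2.1 (add F D):
        F (((B | ~B) | C) & (E -> C)): β-rule — branch into F ((B | ~B) | C)  //  F (E -> C).
          branch 2.1.1 (add F ((B | ~B) | C)):
            F ((B | ~B) | C): α-rule — add F (B | ~B), F C.
            F (B | ~B): α-rule — add F B, F ~B.
            × closes — contains both B and ~B.
          branch 2.1.2 (add F (E -> C)):
            F (E -> C): α-rule — add T E, F C.
            ○ open, literals {B=false, C=false, D=false, E=true}.
      branch 2.2 (add F ~~E):
        F ~~E: drop double negation, giving F E.
        F (((B | ~B) | C) & (E -> C)): β-rule — branch into F ((B | ~B) | C)  //  F (E -> C).
          branch 2.2.1 (add F ((B | ~B) | C)):
            F ((B | ~B) | C): α-rule — add F (B | ~B), F C.
            F (B | ~B): α-rule — add F B, F ~B.
            × closes — contains both B and ~B.
          branch 2.2.2 (add F (E -> C)):
            F (E -> C): α-rule — add T E, F C.
            × closes — contains both E and ~E.
5 branches closed, 5 open.
Each open branch fixes some atoms; the unmentioned ones are free. Counting distinct full assignments: branch {B=true, D=true, E=true} (A, C) contributes 4 new; branch {B=true, C=true, D=true, E=true} (A) contributes 0 new; branch {B=false, C=true, D=true, E=true} (A) contributes 2 new; branch {C=true, D=true, E=true} (A, B) contributes 0 new; branch {B=false, C=false, D=false, E=true} (A) contributes 2 new. Total: 8.

8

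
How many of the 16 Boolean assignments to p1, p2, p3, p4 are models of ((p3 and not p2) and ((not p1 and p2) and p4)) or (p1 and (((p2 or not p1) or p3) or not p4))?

7

Initial set: {(((p3 and not p2) and ((not p1 and p2) and p4)) or (p1 and (((p2 or not p1) or p3) or not p4)))}.
(((p3 and not p2) and ((not p1 and p2) and p4)) or (p1 and (((p2 or not p1) or p3) or not p4))): β-rule — branch into ((p3 and not p2) and ((not p1 and p2) and p4))  //  (p1 and (((p2 or not p1) or p3) or not p4)).
  branch 1 (add ((p3 and not p2) and ((not p1 and p2) and p4))):
    ((p3 and not p2) and ((not p1 and p2) and p4)): α-rule — add (p3 and not p2), ((not p1 and p2) and p4).
    (p3 and not p2): α-rule — add p3, not p2.
    ((not p1 and p2) and p4): α-rule — add (not p1 and p2), p4.
    (not p1 and p2): α-rule — add not p1, p2.
    × closes — contains both p2 and not p2.
  branch 2 (add (p1 and (((p2 or not p1) or p3) or not p4))):
    (p1 and (((p2 or not p1) or p3) or not p4)): α-rule — add p1, (((p2 or not p1) or p3) or not p4).
    (((p2 or not p1) or p3) or not p4): β-rule — branch into ((p2 or not p1) or p3)  //  not p4.
      branch 2.1 (add ((p2 or not p1) or p3)):
        ((p2 or not p1) or p3): β-rule — branch into (p2 or not p1)  //  p3.
          branch 2.1.1 (add (p2 or not p1)):
            (p2 or not p1): β-rule — branch into p2  //  not p1.
              branch 2.1.1.1 (add p2):
                ○ open, literals {p1=1, p2=1}.
              branch 2.1.1.2 (add not p1):
                × closes — contains both p1 and not p1.
          branch 2.1.2 (add p3):
            ○ open, literals {p1=1, p3=1}.
      branch 2.2 (add not p4):
        ○ open, literals {p1=1, p4=0}.
2 branches closed, 3 open.
Each open branch fixes some atoms; the unmentioned ones are free. Counting distinct full assignments: branch {p1=1, p2=1} (p3, p4) contributes 4 new; branch {p1=1, p3=1} (p2, p4) contributes 2 new; branch {p1=1, p4=0} (p2, p3) contributes 1 new. Total: 7.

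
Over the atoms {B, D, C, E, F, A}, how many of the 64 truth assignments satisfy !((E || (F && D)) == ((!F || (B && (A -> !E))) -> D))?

Initial set: {T !((E || (F && D)) == ((!F || (B && (A -> !E))) -> D))}.
T !((E || (F && D)) == ((!F || (B && (A -> !E))) -> D)): β-rule — branch into T (E || (F && D)), F ((!F || (B && (A -> !E))) -> D)  //  F (E || (F && D)), T ((!F || (B && (A -> !E))) -> D).
  branch 1 (add T (E || (F && D)), F ((!F || (B && (A -> !E))) -> D)):
    F ((!F || (B && (A -> !E))) -> D): α-rule — add T (!F || (B && (A -> !E))), F D.
    T (E || (F && D)): β-rule — branch into T E  //  T (F && D).
      branch 1.1 (add T E):
        T (!F || (B && (A -> !E))): β-rule — branch into T !F  //  T (B && (A -> !E)).
          branch 1.1.1 (add T !F):
            ○ open, literals {D=F, E=T, F=F}.
          branch 1.1.2 (add T (B && (A -> !E))):
            T (B && (A -> !E)): α-rule — add T B, T (A -> !E).
            T (A -> !E): β-rule — branch into F A  //  T !E.
              branch 1.1.2.1 (add F A):
                ○ open, literals {A=F, B=T, D=F, E=T}.
              branch 1.1.2.2 (add T !E):
                × closes — contains both E and !E.
      branch 1.2 (add T (F && D)):
        T (F && D): α-rule — add T F, T D.
        × closes — contains both D and !D.
  branch 2 (add F (E || (F && D)), T ((!F || (B && (A -> !E))) -> D)):
    F (E || (F && D)): α-rule — add F E, F (F && D).
    T ((!F || (B && (A -> !E))) -> D): β-rule — branch into F (!F || (B && (A -> !E)))  //  T D.
      branch 2.1 (add F (!F || (B && (A -> !E)))):
        F (!F || (B && (A -> !E))): α-rule — add F !F, F (B && (A -> !E)).
        F (F && D): β-rule — branch into F F  //  F D.
          branch 2.1.1 (add F F):
            × closes — contains both F and !F.
          branch 2.1.2 (add F D):
            F (B && (A -> !E)): β-rule — branch into F B  //  F (A -> !E).
              branch 2.1.2.1 (add F B):
                ○ open, literals {B=F, D=F, E=F, F=T}.
              branch 2.1.2.2 (add F (A -> !E)):
                F (A -> !E): α-rule — add T A, F !E.
                × closes — contains both E and !E.
      branch 2.2 (add T D):
        F (F && D): β-rule — branch into F F  //  F D.
          branch 2.2.1 (add F F):
            ○ open, literals {D=T, E=F, F=F}.
          branch 2.2.2 (add F D):
            × closes — contains both D and !D.
5 branches closed, 4 open.
Each open branch fixes some atoms; the unmentioned ones are free. Counting distinct full assignments: branch {D=F, E=T, F=F} (B, C, A) contributes 8 new; branch {A=F, B=T, D=F, E=T} (C, F) contributes 2 new; branch {B=F, D=F, E=F, F=T} (C, A) contributes 4 new; branch {D=T, E=F, F=F} (B, C, A) contributes 8 new. Total: 22.

22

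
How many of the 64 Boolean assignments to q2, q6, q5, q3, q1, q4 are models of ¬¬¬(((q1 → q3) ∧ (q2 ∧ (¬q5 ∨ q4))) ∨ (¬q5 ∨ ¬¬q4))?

Initial set: {T ¬¬¬(((q1 → q3) ∧ (q2 ∧ (¬q5 ∨ q4))) ∨ (¬q5 ∨ ¬¬q4))}.
T ¬¬¬(((q1 → q3) ∧ (q2 ∧ (¬q5 ∨ q4))) ∨ (¬q5 ∨ ¬¬q4)): drop double negation, giving T ¬(((q1 → q3) ∧ (q2 ∧ (¬q5 ∨ q4))) ∨ (¬q5 ∨ ¬¬q4)).
T ¬(((q1 → q3) ∧ (q2 ∧ (¬q5 ∨ q4))) ∨ (¬q5 ∨ ¬¬q4)): α-rule — add F ((q1 → q3) ∧ (q2 ∧ (¬q5 ∨ q4))), F (¬q5 ∨ ¬¬q4).
F (¬q5 ∨ ¬¬q4): α-rule — add F ¬q5, F ¬¬q4.
F ¬¬q4: drop double negation, giving F q4.
F ((q1 → q3) ∧ (q2 ∧ (¬q5 ∨ q4))): β-rule — branch into F (q1 → q3)  //  F (q2 ∧ (¬q5 ∨ q4)).
  branch 1 (add F (q1 → q3)):
    F (q1 → q3): α-rule — add T q1, F q3.
    ○ open, literals {q1=1, q3=0, q4=0, q5=1}.
  branch 2 (add F (q2 ∧ (¬q5 ∨ q4))):
    F (q2 ∧ (¬q5 ∨ q4)): β-rule — branch into F q2  //  F (¬q5 ∨ q4).
      branch 2.1 (add F q2):
        ○ open, literals {q2=0, q4=0, q5=1}.
      branch 2.2 (add F (¬q5 ∨ q4)):
        F (¬q5 ∨ q4): α-rule — add F ¬q5, F q4.
        ○ open, literals {q4=0, q5=1}.
0 branches closed, 3 open.
Each open branch fixes some atoms; the unmentioned ones are free. Counting distinct full assignments: branch {q1=1, q3=0, q4=0, q5=1} (q2, q6) contributes 4 new; branch {q2=0, q4=0, q5=1} (q6, q3, q1) contributes 6 new; branch {q4=0, q5=1} (q2, q6, q3, q1) contributes 6 new. Total: 16.

16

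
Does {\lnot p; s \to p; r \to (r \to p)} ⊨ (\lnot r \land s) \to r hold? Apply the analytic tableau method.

Initial set: {\lnot p; (s \to p); (r \to (r \to p)); \lnot ((\lnot r \land s) \to r)}.
\lnot ((\lnot r \land s) \to r): α-rule — add (\lnot r \land s), \lnot r.
(\lnot r \land s): α-rule — add \lnot r, s.
(s \to p): β-rule — branch into \lnot s  //  p.
  branch 1 (add \lnot s):
    × closes — contains both s and \lnot s.
  branch 2 (add p):
    × closes — contains both p and \lnot p.
All 2 branches close.
Every branch closed, so the premises entail the conclusion.

Yes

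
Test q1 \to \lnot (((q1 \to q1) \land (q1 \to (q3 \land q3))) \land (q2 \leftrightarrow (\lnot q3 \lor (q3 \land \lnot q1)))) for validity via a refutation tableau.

Assume the negation and expand:
Initial set: {\lnot (q1 \to \lnot (((q1 \to q1) \land (q1 \to (q3 \land q3))) \land (q2 \leftrightarrow (\lnot q3 \lor (q3 \land \lnot q1)))))}.
\lnot (q1 \to \lnot (((q1 \to q1) \land (q1 \to (q3 \land q3))) \land (q2 \leftrightarrow (\lnot q3 \lor (q3 \land \lnot q1))))): α-rule — add q1, \lnot \lnot (((q1 \to q1) \land (q1 \to (q3 \land q3))) \land (q2 \leftrightarrow (\lnot q3 \lor (q3 \land \lnot q1)))).
\lnot \lnot (((q1 \to q1) \land (q1 \to (q3 \land q3))) \land (q2 \leftrightarrow (\lnot q3 \lor (q3 \land \lnot q1)))): α-rule — add ((q1 \to q1) \land (q1 \to (q3 \land q3))), (q2 \leftrightarrow (\lnot q3 \lor (q3 \land \lnot q1))).
((q1 \to q1) \land (q1 \to (q3 \land q3))): α-rule — add (q1 \to q1), (q1 \to (q3 \land q3)).
(q2 \leftrightarrow (\lnot q3 \lor (q3 \land \lnot q1))): β-rule — branch into q2, (\lnot q3 \lor (q3 \land \lnot q1))  //  \lnot q2, \lnot (\lnot q3 \lor (q3 \land \lnot q1)).
  branch 1 (add q2, (\lnot q3 \lor (q3 \land \lnot q1))):
    (q1 \to q1): β-rule — branch into \lnot q1  //  q1.
      branch 1.1 (add \lnot q1):
        × closes — contains both q1 and \lnot q1.
      branch 1.2 (add q1):
        (q1 \to (q3 \land q3)): β-rule — branch into \lnot q1  //  (q3 \land q3).
          branch 1.2.1 (add \lnot q1):
            × closes — contains both q1 and \lnot q1.
          branch 1.2.2 (add (q3 \land q3)):
            (q3 \land q3): α-rule — add q3, q3.
            (\lnot q3 \lor (q3 \land \lnot q1)): β-rule — branch into \lnot q3  //  (q3 \land \lnot q1).
              branch 1.2.2.1 (add \lnot q3):
                × closes — contains both q3 and \lnot q3.
              branch 1.2.2.2 (add (q3 \land \lnot q1)):
                (q3 \land \lnot q1): α-rule — add q3, \lnot q1.
                × closes — contains both q1 and \lnot q1.
  branch 2 (add \lnot q2, \lnot (\lnot q3 \lor (q3 \land \lnot q1))):
    \lnot (\lnot q3 \lor (q3 \land \lnot q1)): α-rule — add \lnot \lnot q3, \lnot (q3 \land \lnot q1).
    (q1 \to q1): β-rule — branch into \lnot q1  //  q1.
      branch 2.1 (add \lnot q1):
        × closes — contains both q1 and \lnot q1.
      branch 2.2 (add q1):
        (q1 \to (q3 \land q3)): β-rule — branch into \lnot q1  //  (q3 \land q3).
          branch 2.2.1 (add \lnot q1):
            × closes — contains both q1 and \lnot q1.
          branch 2.2.2 (add (q3 \land q3)):
            (q3 \land q3): α-rule — add q3, q3.
            \lnot (q3 \land \lnot q1): β-rule — branch into \lnot q3  //  \lnot \lnot q1.
              branch 2.2.2.1 (add \lnot q3):
                × closes — contains both q3 and \lnot q3.
              branch 2.2.2.2 (add \lnot \lnot q1):
                ○ open, literals {q1=1, q2=0, q3=1}.
7 branches closed, 1 open.
An open branch gives a countermodel: q1=1, q2=0, q3=1 (unmentioned atoms arbitrary); under it the original formula is false.

Not valid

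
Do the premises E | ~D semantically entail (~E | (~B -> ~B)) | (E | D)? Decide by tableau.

Initial set: {(E | ~D); ~((~E | (~B -> ~B)) | (E | D))}.
~((~E | (~B -> ~B)) | (E | D)): α-rule — add ~(~E | (~B -> ~B)), ~(E | D).
~(~E | (~B -> ~B)): α-rule — add ~~E, ~(~B -> ~B).
~(E | D): α-rule — add ~E, ~D.
× closes — contains both E and ~E.
All 1 branch closes.
Every branch closed, so the premises entail the conclusion.

Yes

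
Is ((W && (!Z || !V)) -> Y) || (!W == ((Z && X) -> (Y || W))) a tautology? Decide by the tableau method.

Not valid

Assume the negation and expand:
Initial set: {!(((W && (!Z || !V)) -> Y) || (!W == ((Z && X) -> (Y || W))))}.
!(((W && (!Z || !V)) -> Y) || (!W == ((Z && X) -> (Y || W)))): α-rule — add !((W && (!Z || !V)) -> Y), !(!W == ((Z && X) -> (Y || W))).
!((W && (!Z || !V)) -> Y): α-rule — add (W && (!Z || !V)), !Y.
(W && (!Z || !V)): α-rule — add W, (!Z || !V).
!(!W == ((Z && X) -> (Y || W))): β-rule — branch into !W, !((Z && X) -> (Y || W))  //  !!W, ((Z && X) -> (Y || W)).
  branch 1 (add !W, !((Z && X) -> (Y || W))):
    × closes — contains both W and !W.
  branch 2 (add !!W, ((Z && X) -> (Y || W))):
    (!Z || !V): β-rule — branch into !Z  //  !V.
      branch 2.1 (add !Z):
        ((Z && X) -> (Y || W)): β-rule — branch into !(Z && X)  //  (Y || W).
          branch 2.1.1 (add !(Z && X)):
            !(Z && X): β-rule — branch into !Z  //  !X.
              branch 2.1.1.1 (add !Z):
                ○ open, literals {W=T, Y=F, Z=F}.
              branch 2.1.1.2 (add !X):
                ○ open, literals {W=T, X=F, Y=F, Z=F}.
          branch 2.1.2 (add (Y || W)):
            (Y || W): β-rule — branch into Y  //  W.
              branch 2.1.2.1 (add Y):
                × closes — contains both Y and !Y.
              branch 2.1.2.2 (add W):
                ○ open, literals {W=T, Y=F, Z=F}.
      branch 2.2 (add !V):
        ((Z && X) -> (Y || W)): β-rule — branch into !(Z && X)  //  (Y || W).
          branch 2.2.1 (add !(Z && X)):
            !(Z && X): β-rule — branch into !Z  //  !X.
              branch 2.2.1.1 (add !Z):
                ○ open, literals {V=F, W=T, Y=F, Z=F}.
              branch 2.2.1.2 (add !X):
                ○ open, literals {V=F, W=T, X=F, Y=F}.
          branch 2.2.2 (add (Y || W)):
            (Y || W): β-rule — branch into Y  //  W.
              branch 2.2.2.1 (add Y):
                × closes — contains both Y and !Y.
              branch 2.2.2.2 (add W):
                ○ open, literals {V=F, W=T, Y=F}.
3 branches closed, 6 open.
An open branch gives a countermodel: W=T, Y=F, Z=F (unmentioned atoms arbitrary); under it the original formula is false.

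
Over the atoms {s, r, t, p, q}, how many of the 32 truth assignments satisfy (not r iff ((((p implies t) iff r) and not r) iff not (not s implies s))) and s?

Initial set: {((not r iff ((((p implies t) iff r) and not r) iff not (not s implies s))) and s)}.
((not r iff ((((p implies t) iff r) and not r) iff not (not s implies s))) and s): α-rule — add (not r iff ((((p implies t) iff r) and not r) iff not (not s implies s))), s.
(not r iff ((((p implies t) iff r) and not r) iff not (not s implies s))): β-rule — branch into not r, ((((p implies t) iff r) and not r) iff not (not s implies s))  //  not not r, not ((((p implies t) iff r) and not r) iff not (not s implies s)).
  branch 1 (add not r, ((((p implies t) iff r) and not r) iff not (not s implies s))):
    ((((p implies t) iff r) and not r) iff not (not s implies s)): β-rule — branch into (((p implies t) iff r) and not r), not (not s implies s)  //  not (((p implies t) iff r) and not r), not not (not s implies s).
      branch 1.1 (add (((p implies t) iff r) and not r), not (not s implies s)):
        (((p implies t) iff r) and not r): α-rule — add ((p implies t) iff r), not r.
        not (not s implies s): α-rule — add not s, not s.
        × closes — contains both s and not s.
      branch 1.2 (add not (((p implies t) iff r) and not r), not not (not s implies s)):
        not (((p implies t) iff r) and not r): β-rule — branch into not ((p implies t) iff r)  //  not not r.
          branch 1.2.1 (add not ((p implies t) iff r)):
            not not (not s implies s): β-rule — branch into not not s  //  s.
              branch 1.2.1.1 (add not not s):
                not ((p implies t) iff r): β-rule — branch into (p implies t), not r  //  not (p implies t), r.
                  branch 1.2.1.1.1 (add (p implies t), not r):
                    (p implies t): β-rule — branch into not p  //  t.
                      branch 1.2.1.1.1.1 (add not p):
                        ○ open, literals {p=F, r=F, s=T}.
                      branch 1.2.1.1.1.2 (add t):
                        ○ open, literals {r=F, s=T, t=T}.
                  branch 1.2.1.1.2 (add not (p implies t), r):
                    × closes — contains both r and not r.
              branch 1.2.1.2 (add s):
                not ((p implies t) iff r): β-rule — branch into (p implies t), not r  //  not (p implies t), r.
                  branch 1.2.1.2.1 (add (p implies t), not r):
                    (p implies t): β-rule — branch into not p  //  t.
                      branch 1.2.1.2.1.1 (add not p):
                        ○ open, literals {p=F, r=F, s=T}.
                      branch 1.2.1.2.1.2 (add t):
                        ○ open, literals {r=F, s=T, t=T}.
                  branch 1.2.1.2.2 (add not (p implies t), r):
                    × closes — contains both r and not r.
          branch 1.2.2 (add not not r):
            × closes — contains both r and not r.
  branch 2 (add not not r, not ((((p implies t) iff r) and not r) iff not (not s implies s))):
    not ((((p implies t) iff r) and not r) iff not (not s implies s)): β-rule — branch into (((p implies t) iff r) and not r), not not (not s implies s)  //  not (((p implies t) iff r) and not r), not (not s implies s).
      branch 2.1 (add (((p implies t) iff r) and not r), not not (not s implies s)):
        (((p implies t) iff r) and not r): α-rule — add ((p implies t) iff r), not r.
        × closes — contains both r and not r.
      branch 2.2 (add not (((p implies t) iff r) and not r), not (not s implies s)):
        not (not s implies s): α-rule — add not s, not s.
        × closes — contains both s and not s.
6 branches closed, 4 open.
Each open branch fixes some atoms; the unmentioned ones are free. Counting distinct full assignments: branch {p=F, r=F, s=T} (t, q) contributes 4 new; branch {r=F, s=T, t=T} (p, q) contributes 2 new; branch {p=F, r=F, s=T} (t, q) contributes 0 new; branch {r=F, s=T, t=T} (p, q) contributes 0 new. Total: 6.

6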